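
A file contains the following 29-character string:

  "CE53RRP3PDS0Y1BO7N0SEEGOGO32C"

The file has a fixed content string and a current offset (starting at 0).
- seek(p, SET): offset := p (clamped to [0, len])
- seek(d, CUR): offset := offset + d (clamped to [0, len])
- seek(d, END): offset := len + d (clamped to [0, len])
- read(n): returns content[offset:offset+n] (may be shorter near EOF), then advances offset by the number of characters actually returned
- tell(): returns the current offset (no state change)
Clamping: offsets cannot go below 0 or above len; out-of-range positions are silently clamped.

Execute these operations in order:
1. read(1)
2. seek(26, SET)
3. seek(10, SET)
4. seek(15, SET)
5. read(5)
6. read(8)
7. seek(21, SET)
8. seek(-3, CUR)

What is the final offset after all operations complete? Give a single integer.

After 1 (read(1)): returned 'C', offset=1
After 2 (seek(26, SET)): offset=26
After 3 (seek(10, SET)): offset=10
After 4 (seek(15, SET)): offset=15
After 5 (read(5)): returned 'O7N0S', offset=20
After 6 (read(8)): returned 'EEGOGO32', offset=28
After 7 (seek(21, SET)): offset=21
After 8 (seek(-3, CUR)): offset=18

Answer: 18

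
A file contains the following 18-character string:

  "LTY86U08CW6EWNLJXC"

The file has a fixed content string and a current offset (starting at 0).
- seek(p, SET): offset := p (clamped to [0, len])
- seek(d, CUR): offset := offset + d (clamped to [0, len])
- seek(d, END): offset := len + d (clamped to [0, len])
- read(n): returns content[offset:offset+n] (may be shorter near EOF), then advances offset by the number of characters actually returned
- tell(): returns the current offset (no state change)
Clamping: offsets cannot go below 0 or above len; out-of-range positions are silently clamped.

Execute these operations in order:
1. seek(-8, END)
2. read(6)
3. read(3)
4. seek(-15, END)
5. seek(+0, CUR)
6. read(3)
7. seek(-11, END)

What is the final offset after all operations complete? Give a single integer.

Answer: 7

Derivation:
After 1 (seek(-8, END)): offset=10
After 2 (read(6)): returned '6EWNLJ', offset=16
After 3 (read(3)): returned 'XC', offset=18
After 4 (seek(-15, END)): offset=3
After 5 (seek(+0, CUR)): offset=3
After 6 (read(3)): returned '86U', offset=6
After 7 (seek(-11, END)): offset=7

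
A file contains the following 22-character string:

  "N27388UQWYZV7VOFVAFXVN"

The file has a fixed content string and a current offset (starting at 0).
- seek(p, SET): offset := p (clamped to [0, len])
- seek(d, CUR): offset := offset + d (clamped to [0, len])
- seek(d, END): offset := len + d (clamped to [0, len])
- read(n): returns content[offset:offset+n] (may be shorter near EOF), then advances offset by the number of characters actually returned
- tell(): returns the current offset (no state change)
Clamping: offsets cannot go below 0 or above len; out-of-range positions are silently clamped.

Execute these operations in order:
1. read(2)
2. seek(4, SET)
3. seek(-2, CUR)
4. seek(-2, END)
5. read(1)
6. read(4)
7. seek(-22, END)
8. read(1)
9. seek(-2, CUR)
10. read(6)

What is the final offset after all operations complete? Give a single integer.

After 1 (read(2)): returned 'N2', offset=2
After 2 (seek(4, SET)): offset=4
After 3 (seek(-2, CUR)): offset=2
After 4 (seek(-2, END)): offset=20
After 5 (read(1)): returned 'V', offset=21
After 6 (read(4)): returned 'N', offset=22
After 7 (seek(-22, END)): offset=0
After 8 (read(1)): returned 'N', offset=1
After 9 (seek(-2, CUR)): offset=0
After 10 (read(6)): returned 'N27388', offset=6

Answer: 6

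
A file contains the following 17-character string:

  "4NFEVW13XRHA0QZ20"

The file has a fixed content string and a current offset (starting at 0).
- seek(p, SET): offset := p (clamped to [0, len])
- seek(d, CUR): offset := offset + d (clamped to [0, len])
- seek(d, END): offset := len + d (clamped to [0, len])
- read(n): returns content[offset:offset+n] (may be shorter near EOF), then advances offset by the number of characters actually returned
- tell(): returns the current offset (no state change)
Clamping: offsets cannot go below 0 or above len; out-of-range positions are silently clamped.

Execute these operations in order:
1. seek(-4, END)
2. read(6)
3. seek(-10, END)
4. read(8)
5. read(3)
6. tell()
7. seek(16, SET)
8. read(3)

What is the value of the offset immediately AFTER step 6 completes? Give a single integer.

Answer: 17

Derivation:
After 1 (seek(-4, END)): offset=13
After 2 (read(6)): returned 'QZ20', offset=17
After 3 (seek(-10, END)): offset=7
After 4 (read(8)): returned '3XRHA0QZ', offset=15
After 5 (read(3)): returned '20', offset=17
After 6 (tell()): offset=17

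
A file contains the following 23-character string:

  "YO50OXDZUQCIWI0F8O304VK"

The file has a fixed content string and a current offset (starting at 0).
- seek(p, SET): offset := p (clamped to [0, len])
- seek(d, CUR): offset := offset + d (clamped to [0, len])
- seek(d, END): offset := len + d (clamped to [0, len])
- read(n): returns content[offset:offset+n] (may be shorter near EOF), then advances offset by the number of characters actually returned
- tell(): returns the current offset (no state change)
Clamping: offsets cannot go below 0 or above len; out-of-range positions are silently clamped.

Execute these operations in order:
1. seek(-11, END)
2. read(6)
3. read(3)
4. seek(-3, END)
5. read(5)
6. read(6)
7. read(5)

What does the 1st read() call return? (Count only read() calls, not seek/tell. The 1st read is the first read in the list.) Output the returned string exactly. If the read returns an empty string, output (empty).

Answer: WI0F8O

Derivation:
After 1 (seek(-11, END)): offset=12
After 2 (read(6)): returned 'WI0F8O', offset=18
After 3 (read(3)): returned '304', offset=21
After 4 (seek(-3, END)): offset=20
After 5 (read(5)): returned '4VK', offset=23
After 6 (read(6)): returned '', offset=23
After 7 (read(5)): returned '', offset=23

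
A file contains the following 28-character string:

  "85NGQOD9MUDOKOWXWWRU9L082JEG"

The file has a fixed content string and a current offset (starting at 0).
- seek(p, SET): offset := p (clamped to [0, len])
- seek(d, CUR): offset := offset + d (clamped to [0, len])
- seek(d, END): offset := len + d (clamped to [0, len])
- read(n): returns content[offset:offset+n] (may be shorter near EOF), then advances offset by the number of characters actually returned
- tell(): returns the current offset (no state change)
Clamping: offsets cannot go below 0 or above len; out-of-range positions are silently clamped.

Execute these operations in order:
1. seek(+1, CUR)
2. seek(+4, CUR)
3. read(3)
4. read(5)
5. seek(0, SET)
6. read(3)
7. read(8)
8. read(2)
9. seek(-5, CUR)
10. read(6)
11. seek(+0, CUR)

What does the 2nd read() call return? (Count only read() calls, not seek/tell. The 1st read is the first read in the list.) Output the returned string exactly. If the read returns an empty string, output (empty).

After 1 (seek(+1, CUR)): offset=1
After 2 (seek(+4, CUR)): offset=5
After 3 (read(3)): returned 'OD9', offset=8
After 4 (read(5)): returned 'MUDOK', offset=13
After 5 (seek(0, SET)): offset=0
After 6 (read(3)): returned '85N', offset=3
After 7 (read(8)): returned 'GQOD9MUD', offset=11
After 8 (read(2)): returned 'OK', offset=13
After 9 (seek(-5, CUR)): offset=8
After 10 (read(6)): returned 'MUDOKO', offset=14
After 11 (seek(+0, CUR)): offset=14

Answer: MUDOK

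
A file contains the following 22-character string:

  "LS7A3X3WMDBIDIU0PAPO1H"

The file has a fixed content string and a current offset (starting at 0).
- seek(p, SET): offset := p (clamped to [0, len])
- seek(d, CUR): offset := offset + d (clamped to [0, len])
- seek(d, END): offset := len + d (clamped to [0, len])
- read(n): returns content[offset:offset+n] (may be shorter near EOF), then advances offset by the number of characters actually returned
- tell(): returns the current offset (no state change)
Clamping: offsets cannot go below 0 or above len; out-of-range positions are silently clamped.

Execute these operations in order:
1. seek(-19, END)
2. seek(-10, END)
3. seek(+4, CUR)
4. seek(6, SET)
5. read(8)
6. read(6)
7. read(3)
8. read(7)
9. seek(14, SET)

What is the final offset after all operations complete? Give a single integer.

After 1 (seek(-19, END)): offset=3
After 2 (seek(-10, END)): offset=12
After 3 (seek(+4, CUR)): offset=16
After 4 (seek(6, SET)): offset=6
After 5 (read(8)): returned '3WMDBIDI', offset=14
After 6 (read(6)): returned 'U0PAPO', offset=20
After 7 (read(3)): returned '1H', offset=22
After 8 (read(7)): returned '', offset=22
After 9 (seek(14, SET)): offset=14

Answer: 14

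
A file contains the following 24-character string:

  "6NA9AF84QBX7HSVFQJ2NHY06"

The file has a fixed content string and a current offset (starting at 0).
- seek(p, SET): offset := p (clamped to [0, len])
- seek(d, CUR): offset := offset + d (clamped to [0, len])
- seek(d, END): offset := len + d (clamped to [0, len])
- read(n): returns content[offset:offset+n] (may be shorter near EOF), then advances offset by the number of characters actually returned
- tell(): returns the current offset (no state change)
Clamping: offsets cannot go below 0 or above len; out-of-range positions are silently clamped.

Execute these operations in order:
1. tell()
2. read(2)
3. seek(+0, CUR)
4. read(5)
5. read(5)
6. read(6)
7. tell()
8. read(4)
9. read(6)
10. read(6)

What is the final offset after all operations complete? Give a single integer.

Answer: 24

Derivation:
After 1 (tell()): offset=0
After 2 (read(2)): returned '6N', offset=2
After 3 (seek(+0, CUR)): offset=2
After 4 (read(5)): returned 'A9AF8', offset=7
After 5 (read(5)): returned '4QBX7', offset=12
After 6 (read(6)): returned 'HSVFQJ', offset=18
After 7 (tell()): offset=18
After 8 (read(4)): returned '2NHY', offset=22
After 9 (read(6)): returned '06', offset=24
After 10 (read(6)): returned '', offset=24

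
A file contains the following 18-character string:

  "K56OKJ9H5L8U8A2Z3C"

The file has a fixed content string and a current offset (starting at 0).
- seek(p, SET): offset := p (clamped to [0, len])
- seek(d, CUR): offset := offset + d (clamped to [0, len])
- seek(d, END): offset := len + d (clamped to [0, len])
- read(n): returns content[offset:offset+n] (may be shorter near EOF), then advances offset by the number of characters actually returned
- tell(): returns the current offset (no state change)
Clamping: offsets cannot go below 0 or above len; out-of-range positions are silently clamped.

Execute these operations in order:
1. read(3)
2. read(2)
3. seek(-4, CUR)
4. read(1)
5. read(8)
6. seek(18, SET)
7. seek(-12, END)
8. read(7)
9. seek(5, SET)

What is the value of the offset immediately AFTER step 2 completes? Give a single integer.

Answer: 5

Derivation:
After 1 (read(3)): returned 'K56', offset=3
After 2 (read(2)): returned 'OK', offset=5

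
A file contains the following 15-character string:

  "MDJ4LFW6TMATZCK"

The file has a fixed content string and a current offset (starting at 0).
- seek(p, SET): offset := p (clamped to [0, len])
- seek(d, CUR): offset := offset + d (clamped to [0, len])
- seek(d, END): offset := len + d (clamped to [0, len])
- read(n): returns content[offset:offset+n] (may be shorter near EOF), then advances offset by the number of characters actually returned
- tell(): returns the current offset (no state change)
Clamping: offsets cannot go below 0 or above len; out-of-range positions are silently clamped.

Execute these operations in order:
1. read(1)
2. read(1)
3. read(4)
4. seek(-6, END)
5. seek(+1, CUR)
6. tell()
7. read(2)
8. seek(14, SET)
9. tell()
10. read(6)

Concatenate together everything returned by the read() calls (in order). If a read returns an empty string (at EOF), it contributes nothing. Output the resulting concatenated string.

After 1 (read(1)): returned 'M', offset=1
After 2 (read(1)): returned 'D', offset=2
After 3 (read(4)): returned 'J4LF', offset=6
After 4 (seek(-6, END)): offset=9
After 5 (seek(+1, CUR)): offset=10
After 6 (tell()): offset=10
After 7 (read(2)): returned 'AT', offset=12
After 8 (seek(14, SET)): offset=14
After 9 (tell()): offset=14
After 10 (read(6)): returned 'K', offset=15

Answer: MDJ4LFATK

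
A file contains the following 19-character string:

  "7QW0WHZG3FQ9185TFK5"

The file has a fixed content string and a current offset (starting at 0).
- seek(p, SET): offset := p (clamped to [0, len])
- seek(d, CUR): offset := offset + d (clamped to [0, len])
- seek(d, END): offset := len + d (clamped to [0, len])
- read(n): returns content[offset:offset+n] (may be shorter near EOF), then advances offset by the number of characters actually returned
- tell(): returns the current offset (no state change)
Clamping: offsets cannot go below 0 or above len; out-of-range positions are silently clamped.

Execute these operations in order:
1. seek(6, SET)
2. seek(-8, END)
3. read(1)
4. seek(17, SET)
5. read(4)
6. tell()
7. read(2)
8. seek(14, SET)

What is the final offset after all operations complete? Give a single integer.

Answer: 14

Derivation:
After 1 (seek(6, SET)): offset=6
After 2 (seek(-8, END)): offset=11
After 3 (read(1)): returned '9', offset=12
After 4 (seek(17, SET)): offset=17
After 5 (read(4)): returned 'K5', offset=19
After 6 (tell()): offset=19
After 7 (read(2)): returned '', offset=19
After 8 (seek(14, SET)): offset=14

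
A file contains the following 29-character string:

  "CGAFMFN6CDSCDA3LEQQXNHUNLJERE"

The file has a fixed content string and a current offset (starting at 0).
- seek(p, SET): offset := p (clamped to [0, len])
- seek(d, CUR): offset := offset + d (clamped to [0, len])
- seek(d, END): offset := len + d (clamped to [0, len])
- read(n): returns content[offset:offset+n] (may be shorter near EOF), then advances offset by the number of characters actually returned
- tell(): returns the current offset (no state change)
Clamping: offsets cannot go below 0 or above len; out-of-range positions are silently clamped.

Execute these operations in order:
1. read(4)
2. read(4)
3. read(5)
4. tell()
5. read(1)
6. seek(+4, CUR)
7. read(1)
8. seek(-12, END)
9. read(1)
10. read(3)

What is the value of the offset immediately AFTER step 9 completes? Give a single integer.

After 1 (read(4)): returned 'CGAF', offset=4
After 2 (read(4)): returned 'MFN6', offset=8
After 3 (read(5)): returned 'CDSCD', offset=13
After 4 (tell()): offset=13
After 5 (read(1)): returned 'A', offset=14
After 6 (seek(+4, CUR)): offset=18
After 7 (read(1)): returned 'Q', offset=19
After 8 (seek(-12, END)): offset=17
After 9 (read(1)): returned 'Q', offset=18

Answer: 18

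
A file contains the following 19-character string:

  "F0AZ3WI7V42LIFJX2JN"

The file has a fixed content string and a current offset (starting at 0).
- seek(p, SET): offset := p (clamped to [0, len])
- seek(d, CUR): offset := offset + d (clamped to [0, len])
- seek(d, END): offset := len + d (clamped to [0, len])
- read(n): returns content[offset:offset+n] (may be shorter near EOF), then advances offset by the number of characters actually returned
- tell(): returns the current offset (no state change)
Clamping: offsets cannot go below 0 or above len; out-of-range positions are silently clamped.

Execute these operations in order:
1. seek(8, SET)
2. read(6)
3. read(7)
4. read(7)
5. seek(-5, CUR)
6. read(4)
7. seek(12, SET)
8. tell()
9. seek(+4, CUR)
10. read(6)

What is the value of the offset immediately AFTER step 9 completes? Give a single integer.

After 1 (seek(8, SET)): offset=8
After 2 (read(6)): returned 'V42LIF', offset=14
After 3 (read(7)): returned 'JX2JN', offset=19
After 4 (read(7)): returned '', offset=19
After 5 (seek(-5, CUR)): offset=14
After 6 (read(4)): returned 'JX2J', offset=18
After 7 (seek(12, SET)): offset=12
After 8 (tell()): offset=12
After 9 (seek(+4, CUR)): offset=16

Answer: 16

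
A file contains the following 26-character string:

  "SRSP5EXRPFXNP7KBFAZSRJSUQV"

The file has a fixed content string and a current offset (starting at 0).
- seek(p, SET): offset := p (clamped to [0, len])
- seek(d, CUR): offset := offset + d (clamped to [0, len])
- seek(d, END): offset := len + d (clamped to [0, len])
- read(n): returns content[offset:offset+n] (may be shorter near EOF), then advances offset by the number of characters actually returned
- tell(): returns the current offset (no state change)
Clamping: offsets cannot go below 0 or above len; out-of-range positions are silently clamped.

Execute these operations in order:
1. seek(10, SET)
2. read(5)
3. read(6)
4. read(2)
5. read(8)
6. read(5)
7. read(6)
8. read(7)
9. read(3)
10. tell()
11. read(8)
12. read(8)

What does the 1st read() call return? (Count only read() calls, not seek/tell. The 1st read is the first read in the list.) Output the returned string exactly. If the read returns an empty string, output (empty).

After 1 (seek(10, SET)): offset=10
After 2 (read(5)): returned 'XNP7K', offset=15
After 3 (read(6)): returned 'BFAZSR', offset=21
After 4 (read(2)): returned 'JS', offset=23
After 5 (read(8)): returned 'UQV', offset=26
After 6 (read(5)): returned '', offset=26
After 7 (read(6)): returned '', offset=26
After 8 (read(7)): returned '', offset=26
After 9 (read(3)): returned '', offset=26
After 10 (tell()): offset=26
After 11 (read(8)): returned '', offset=26
After 12 (read(8)): returned '', offset=26

Answer: XNP7K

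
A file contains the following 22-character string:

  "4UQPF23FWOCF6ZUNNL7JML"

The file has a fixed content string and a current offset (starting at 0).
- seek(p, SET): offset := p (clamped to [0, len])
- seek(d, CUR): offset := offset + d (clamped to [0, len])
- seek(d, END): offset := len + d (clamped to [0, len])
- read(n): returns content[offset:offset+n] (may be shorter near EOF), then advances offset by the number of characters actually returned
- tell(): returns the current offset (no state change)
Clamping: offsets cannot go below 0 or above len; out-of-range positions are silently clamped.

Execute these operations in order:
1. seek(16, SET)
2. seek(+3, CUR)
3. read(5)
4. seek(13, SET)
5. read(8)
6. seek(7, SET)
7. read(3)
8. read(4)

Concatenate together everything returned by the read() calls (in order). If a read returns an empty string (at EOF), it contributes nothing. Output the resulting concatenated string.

After 1 (seek(16, SET)): offset=16
After 2 (seek(+3, CUR)): offset=19
After 3 (read(5)): returned 'JML', offset=22
After 4 (seek(13, SET)): offset=13
After 5 (read(8)): returned 'ZUNNL7JM', offset=21
After 6 (seek(7, SET)): offset=7
After 7 (read(3)): returned 'FWO', offset=10
After 8 (read(4)): returned 'CF6Z', offset=14

Answer: JMLZUNNL7JMFWOCF6Z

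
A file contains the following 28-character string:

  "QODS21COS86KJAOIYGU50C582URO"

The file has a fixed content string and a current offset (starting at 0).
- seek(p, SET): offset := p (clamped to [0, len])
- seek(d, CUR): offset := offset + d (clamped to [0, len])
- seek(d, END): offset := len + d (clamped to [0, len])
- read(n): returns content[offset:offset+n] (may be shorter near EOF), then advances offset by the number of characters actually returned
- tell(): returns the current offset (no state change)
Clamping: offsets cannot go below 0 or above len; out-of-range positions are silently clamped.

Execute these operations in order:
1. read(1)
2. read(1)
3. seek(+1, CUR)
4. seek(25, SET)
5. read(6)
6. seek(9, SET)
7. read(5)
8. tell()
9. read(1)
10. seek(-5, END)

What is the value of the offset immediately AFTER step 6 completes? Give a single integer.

Answer: 9

Derivation:
After 1 (read(1)): returned 'Q', offset=1
After 2 (read(1)): returned 'O', offset=2
After 3 (seek(+1, CUR)): offset=3
After 4 (seek(25, SET)): offset=25
After 5 (read(6)): returned 'URO', offset=28
After 6 (seek(9, SET)): offset=9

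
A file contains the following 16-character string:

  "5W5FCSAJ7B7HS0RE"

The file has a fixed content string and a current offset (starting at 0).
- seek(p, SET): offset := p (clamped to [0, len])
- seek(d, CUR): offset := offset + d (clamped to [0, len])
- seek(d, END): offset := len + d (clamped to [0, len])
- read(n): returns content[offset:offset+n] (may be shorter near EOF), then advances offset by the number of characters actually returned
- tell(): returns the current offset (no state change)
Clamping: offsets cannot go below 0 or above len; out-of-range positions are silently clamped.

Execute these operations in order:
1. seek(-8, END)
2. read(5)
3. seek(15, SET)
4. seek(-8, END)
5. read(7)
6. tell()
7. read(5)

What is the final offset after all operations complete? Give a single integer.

Answer: 16

Derivation:
After 1 (seek(-8, END)): offset=8
After 2 (read(5)): returned '7B7HS', offset=13
After 3 (seek(15, SET)): offset=15
After 4 (seek(-8, END)): offset=8
After 5 (read(7)): returned '7B7HS0R', offset=15
After 6 (tell()): offset=15
After 7 (read(5)): returned 'E', offset=16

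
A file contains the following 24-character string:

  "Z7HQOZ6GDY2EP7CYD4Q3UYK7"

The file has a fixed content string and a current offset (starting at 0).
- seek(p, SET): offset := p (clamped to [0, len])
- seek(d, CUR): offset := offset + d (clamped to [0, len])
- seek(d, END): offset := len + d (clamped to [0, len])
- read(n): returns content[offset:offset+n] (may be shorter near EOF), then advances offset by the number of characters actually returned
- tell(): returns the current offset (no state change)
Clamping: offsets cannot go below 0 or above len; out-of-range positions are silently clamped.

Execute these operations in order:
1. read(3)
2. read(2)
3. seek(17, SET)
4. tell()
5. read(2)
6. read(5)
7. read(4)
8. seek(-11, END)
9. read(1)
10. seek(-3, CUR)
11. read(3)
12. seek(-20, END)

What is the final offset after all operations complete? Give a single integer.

Answer: 4

Derivation:
After 1 (read(3)): returned 'Z7H', offset=3
After 2 (read(2)): returned 'QO', offset=5
After 3 (seek(17, SET)): offset=17
After 4 (tell()): offset=17
After 5 (read(2)): returned '4Q', offset=19
After 6 (read(5)): returned '3UYK7', offset=24
After 7 (read(4)): returned '', offset=24
After 8 (seek(-11, END)): offset=13
After 9 (read(1)): returned '7', offset=14
After 10 (seek(-3, CUR)): offset=11
After 11 (read(3)): returned 'EP7', offset=14
After 12 (seek(-20, END)): offset=4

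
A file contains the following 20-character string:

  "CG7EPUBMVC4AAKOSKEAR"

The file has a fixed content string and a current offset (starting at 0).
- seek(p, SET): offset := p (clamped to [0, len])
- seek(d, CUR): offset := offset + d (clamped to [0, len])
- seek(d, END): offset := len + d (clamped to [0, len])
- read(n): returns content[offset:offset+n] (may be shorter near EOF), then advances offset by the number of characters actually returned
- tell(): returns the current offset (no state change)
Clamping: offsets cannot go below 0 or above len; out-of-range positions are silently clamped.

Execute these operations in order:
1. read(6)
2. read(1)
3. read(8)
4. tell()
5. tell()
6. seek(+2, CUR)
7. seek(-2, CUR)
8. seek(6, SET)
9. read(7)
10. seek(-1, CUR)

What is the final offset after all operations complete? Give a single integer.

Answer: 12

Derivation:
After 1 (read(6)): returned 'CG7EPU', offset=6
After 2 (read(1)): returned 'B', offset=7
After 3 (read(8)): returned 'MVC4AAKO', offset=15
After 4 (tell()): offset=15
After 5 (tell()): offset=15
After 6 (seek(+2, CUR)): offset=17
After 7 (seek(-2, CUR)): offset=15
After 8 (seek(6, SET)): offset=6
After 9 (read(7)): returned 'BMVC4AA', offset=13
After 10 (seek(-1, CUR)): offset=12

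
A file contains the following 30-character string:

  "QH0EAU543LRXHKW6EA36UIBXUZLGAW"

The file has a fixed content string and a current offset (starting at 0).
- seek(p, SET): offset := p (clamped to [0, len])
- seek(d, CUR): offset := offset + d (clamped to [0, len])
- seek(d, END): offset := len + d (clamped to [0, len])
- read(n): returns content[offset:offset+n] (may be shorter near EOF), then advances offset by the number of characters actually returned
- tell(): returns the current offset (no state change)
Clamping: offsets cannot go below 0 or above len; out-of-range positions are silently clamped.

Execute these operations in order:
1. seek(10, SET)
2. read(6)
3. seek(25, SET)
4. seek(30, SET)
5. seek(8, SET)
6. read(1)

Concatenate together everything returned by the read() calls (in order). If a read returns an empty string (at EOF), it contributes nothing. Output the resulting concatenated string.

After 1 (seek(10, SET)): offset=10
After 2 (read(6)): returned 'RXHKW6', offset=16
After 3 (seek(25, SET)): offset=25
After 4 (seek(30, SET)): offset=30
After 5 (seek(8, SET)): offset=8
After 6 (read(1)): returned '3', offset=9

Answer: RXHKW63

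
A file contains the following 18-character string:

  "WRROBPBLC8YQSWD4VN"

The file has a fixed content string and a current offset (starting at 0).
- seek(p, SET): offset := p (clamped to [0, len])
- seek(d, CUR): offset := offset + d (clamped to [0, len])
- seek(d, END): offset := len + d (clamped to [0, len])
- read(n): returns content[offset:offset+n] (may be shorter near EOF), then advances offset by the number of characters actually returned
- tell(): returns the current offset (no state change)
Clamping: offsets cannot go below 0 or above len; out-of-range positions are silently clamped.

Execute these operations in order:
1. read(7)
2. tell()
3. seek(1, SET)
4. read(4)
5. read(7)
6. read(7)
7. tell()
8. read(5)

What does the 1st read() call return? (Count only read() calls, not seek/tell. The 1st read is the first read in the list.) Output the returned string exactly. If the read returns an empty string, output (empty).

After 1 (read(7)): returned 'WRROBPB', offset=7
After 2 (tell()): offset=7
After 3 (seek(1, SET)): offset=1
After 4 (read(4)): returned 'RROB', offset=5
After 5 (read(7)): returned 'PBLC8YQ', offset=12
After 6 (read(7)): returned 'SWD4VN', offset=18
After 7 (tell()): offset=18
After 8 (read(5)): returned '', offset=18

Answer: WRROBPB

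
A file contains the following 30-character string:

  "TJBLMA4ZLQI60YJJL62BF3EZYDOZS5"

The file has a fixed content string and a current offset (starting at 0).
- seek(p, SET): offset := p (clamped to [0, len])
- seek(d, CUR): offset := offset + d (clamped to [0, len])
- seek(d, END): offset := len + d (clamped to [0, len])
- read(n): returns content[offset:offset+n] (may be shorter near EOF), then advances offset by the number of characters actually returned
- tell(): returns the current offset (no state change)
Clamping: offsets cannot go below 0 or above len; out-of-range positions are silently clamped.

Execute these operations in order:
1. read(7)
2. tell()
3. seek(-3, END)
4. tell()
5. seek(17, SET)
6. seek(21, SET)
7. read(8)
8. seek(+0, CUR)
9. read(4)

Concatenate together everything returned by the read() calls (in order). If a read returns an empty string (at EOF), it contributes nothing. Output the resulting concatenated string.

After 1 (read(7)): returned 'TJBLMA4', offset=7
After 2 (tell()): offset=7
After 3 (seek(-3, END)): offset=27
After 4 (tell()): offset=27
After 5 (seek(17, SET)): offset=17
After 6 (seek(21, SET)): offset=21
After 7 (read(8)): returned '3EZYDOZS', offset=29
After 8 (seek(+0, CUR)): offset=29
After 9 (read(4)): returned '5', offset=30

Answer: TJBLMA43EZYDOZS5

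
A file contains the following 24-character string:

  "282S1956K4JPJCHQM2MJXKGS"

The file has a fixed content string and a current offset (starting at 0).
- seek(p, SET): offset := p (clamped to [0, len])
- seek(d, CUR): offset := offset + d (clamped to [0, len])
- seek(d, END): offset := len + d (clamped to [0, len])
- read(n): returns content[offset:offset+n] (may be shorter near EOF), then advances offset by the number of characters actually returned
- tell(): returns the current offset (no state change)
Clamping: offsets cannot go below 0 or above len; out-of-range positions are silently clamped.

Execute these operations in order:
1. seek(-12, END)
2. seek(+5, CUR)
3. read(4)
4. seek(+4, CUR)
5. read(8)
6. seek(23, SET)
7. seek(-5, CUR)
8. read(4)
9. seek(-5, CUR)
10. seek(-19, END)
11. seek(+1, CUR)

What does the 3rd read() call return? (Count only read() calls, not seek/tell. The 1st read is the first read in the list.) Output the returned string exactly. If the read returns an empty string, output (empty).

After 1 (seek(-12, END)): offset=12
After 2 (seek(+5, CUR)): offset=17
After 3 (read(4)): returned '2MJX', offset=21
After 4 (seek(+4, CUR)): offset=24
After 5 (read(8)): returned '', offset=24
After 6 (seek(23, SET)): offset=23
After 7 (seek(-5, CUR)): offset=18
After 8 (read(4)): returned 'MJXK', offset=22
After 9 (seek(-5, CUR)): offset=17
After 10 (seek(-19, END)): offset=5
After 11 (seek(+1, CUR)): offset=6

Answer: MJXK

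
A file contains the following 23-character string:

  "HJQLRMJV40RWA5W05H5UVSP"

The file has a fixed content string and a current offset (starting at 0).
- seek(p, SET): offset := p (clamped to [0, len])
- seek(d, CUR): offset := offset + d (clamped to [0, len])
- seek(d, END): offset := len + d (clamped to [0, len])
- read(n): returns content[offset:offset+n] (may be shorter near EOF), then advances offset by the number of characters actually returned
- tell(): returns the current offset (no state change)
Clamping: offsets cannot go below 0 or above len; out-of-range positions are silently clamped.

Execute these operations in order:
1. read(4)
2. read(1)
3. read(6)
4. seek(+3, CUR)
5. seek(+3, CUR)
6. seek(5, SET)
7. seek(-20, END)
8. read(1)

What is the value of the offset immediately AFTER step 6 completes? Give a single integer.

Answer: 5

Derivation:
After 1 (read(4)): returned 'HJQL', offset=4
After 2 (read(1)): returned 'R', offset=5
After 3 (read(6)): returned 'MJV40R', offset=11
After 4 (seek(+3, CUR)): offset=14
After 5 (seek(+3, CUR)): offset=17
After 6 (seek(5, SET)): offset=5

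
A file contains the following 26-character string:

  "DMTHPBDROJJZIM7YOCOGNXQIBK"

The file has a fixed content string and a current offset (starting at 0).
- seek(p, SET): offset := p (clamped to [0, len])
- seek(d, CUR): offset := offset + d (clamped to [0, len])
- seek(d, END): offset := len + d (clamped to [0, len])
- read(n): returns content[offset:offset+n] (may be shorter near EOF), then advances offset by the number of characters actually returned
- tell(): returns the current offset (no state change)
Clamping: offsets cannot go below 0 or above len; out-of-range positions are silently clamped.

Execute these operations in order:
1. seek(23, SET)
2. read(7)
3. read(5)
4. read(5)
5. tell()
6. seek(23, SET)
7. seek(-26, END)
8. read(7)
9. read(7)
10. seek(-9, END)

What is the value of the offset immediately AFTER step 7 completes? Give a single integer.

After 1 (seek(23, SET)): offset=23
After 2 (read(7)): returned 'IBK', offset=26
After 3 (read(5)): returned '', offset=26
After 4 (read(5)): returned '', offset=26
After 5 (tell()): offset=26
After 6 (seek(23, SET)): offset=23
After 7 (seek(-26, END)): offset=0

Answer: 0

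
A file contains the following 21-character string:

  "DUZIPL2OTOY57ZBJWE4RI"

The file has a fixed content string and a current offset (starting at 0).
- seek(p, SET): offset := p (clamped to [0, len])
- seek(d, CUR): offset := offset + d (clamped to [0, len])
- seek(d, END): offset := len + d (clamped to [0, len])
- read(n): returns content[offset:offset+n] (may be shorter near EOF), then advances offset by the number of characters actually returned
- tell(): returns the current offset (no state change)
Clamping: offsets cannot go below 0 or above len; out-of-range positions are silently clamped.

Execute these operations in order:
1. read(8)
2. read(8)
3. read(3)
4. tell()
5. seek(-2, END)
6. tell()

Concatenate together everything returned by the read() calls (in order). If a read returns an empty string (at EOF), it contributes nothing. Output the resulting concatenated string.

Answer: DUZIPL2OTOY57ZBJWE4

Derivation:
After 1 (read(8)): returned 'DUZIPL2O', offset=8
After 2 (read(8)): returned 'TOY57ZBJ', offset=16
After 3 (read(3)): returned 'WE4', offset=19
After 4 (tell()): offset=19
After 5 (seek(-2, END)): offset=19
After 6 (tell()): offset=19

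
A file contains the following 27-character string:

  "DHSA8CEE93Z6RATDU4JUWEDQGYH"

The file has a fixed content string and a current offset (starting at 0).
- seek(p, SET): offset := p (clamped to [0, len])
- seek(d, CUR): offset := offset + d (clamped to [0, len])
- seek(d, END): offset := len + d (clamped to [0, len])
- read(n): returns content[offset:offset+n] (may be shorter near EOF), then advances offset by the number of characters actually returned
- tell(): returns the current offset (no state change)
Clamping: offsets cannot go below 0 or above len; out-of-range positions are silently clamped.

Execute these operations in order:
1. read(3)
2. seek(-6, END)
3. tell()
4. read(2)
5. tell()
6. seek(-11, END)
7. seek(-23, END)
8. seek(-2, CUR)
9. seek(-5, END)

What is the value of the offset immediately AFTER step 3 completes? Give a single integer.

Answer: 21

Derivation:
After 1 (read(3)): returned 'DHS', offset=3
After 2 (seek(-6, END)): offset=21
After 3 (tell()): offset=21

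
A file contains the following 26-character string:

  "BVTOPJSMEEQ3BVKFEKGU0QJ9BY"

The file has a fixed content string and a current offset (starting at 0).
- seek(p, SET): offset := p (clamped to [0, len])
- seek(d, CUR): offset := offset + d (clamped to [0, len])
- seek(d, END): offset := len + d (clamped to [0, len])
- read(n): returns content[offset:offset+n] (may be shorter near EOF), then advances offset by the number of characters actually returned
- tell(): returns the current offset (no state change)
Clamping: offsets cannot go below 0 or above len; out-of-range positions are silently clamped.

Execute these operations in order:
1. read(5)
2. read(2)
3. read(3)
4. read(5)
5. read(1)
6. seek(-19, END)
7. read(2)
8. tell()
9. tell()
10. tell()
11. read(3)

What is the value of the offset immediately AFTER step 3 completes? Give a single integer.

After 1 (read(5)): returned 'BVTOP', offset=5
After 2 (read(2)): returned 'JS', offset=7
After 3 (read(3)): returned 'MEE', offset=10

Answer: 10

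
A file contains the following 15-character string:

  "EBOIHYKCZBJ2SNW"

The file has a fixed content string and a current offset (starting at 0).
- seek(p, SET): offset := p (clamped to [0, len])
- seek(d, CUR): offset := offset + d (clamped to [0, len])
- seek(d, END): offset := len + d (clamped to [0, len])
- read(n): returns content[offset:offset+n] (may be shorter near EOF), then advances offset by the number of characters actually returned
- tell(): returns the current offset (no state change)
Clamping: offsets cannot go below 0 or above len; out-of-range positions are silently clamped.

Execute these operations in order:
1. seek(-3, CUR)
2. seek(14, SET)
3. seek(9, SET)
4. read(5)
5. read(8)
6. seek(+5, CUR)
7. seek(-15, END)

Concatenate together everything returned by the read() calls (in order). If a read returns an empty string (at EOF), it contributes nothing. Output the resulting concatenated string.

Answer: BJ2SNW

Derivation:
After 1 (seek(-3, CUR)): offset=0
After 2 (seek(14, SET)): offset=14
After 3 (seek(9, SET)): offset=9
After 4 (read(5)): returned 'BJ2SN', offset=14
After 5 (read(8)): returned 'W', offset=15
After 6 (seek(+5, CUR)): offset=15
After 7 (seek(-15, END)): offset=0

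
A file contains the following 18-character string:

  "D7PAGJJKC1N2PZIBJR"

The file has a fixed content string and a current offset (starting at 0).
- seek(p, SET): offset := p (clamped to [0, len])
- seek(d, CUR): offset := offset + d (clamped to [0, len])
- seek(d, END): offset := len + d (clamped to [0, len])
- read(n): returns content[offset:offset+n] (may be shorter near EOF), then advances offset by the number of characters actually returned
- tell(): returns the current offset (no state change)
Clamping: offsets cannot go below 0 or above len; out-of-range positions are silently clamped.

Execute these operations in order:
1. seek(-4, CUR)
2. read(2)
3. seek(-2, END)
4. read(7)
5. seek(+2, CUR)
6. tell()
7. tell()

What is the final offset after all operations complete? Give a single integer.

After 1 (seek(-4, CUR)): offset=0
After 2 (read(2)): returned 'D7', offset=2
After 3 (seek(-2, END)): offset=16
After 4 (read(7)): returned 'JR', offset=18
After 5 (seek(+2, CUR)): offset=18
After 6 (tell()): offset=18
After 7 (tell()): offset=18

Answer: 18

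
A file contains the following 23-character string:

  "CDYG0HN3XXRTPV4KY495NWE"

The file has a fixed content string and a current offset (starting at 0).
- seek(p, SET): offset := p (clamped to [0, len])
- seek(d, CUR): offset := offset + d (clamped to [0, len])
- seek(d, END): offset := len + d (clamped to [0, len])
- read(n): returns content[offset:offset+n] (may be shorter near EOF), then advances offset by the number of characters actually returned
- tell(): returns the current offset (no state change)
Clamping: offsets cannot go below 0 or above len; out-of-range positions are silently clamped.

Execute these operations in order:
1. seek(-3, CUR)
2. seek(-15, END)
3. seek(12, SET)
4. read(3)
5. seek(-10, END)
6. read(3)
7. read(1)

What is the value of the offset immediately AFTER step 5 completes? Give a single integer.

After 1 (seek(-3, CUR)): offset=0
After 2 (seek(-15, END)): offset=8
After 3 (seek(12, SET)): offset=12
After 4 (read(3)): returned 'PV4', offset=15
After 5 (seek(-10, END)): offset=13

Answer: 13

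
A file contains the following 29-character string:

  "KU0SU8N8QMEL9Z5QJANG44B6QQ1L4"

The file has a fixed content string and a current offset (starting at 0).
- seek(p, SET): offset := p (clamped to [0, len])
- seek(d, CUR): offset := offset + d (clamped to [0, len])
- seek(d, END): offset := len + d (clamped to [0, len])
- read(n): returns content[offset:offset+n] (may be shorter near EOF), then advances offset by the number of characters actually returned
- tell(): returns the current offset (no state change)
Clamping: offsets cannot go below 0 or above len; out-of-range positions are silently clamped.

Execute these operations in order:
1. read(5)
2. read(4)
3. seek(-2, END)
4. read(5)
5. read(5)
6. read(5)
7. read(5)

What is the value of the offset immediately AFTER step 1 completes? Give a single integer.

After 1 (read(5)): returned 'KU0SU', offset=5

Answer: 5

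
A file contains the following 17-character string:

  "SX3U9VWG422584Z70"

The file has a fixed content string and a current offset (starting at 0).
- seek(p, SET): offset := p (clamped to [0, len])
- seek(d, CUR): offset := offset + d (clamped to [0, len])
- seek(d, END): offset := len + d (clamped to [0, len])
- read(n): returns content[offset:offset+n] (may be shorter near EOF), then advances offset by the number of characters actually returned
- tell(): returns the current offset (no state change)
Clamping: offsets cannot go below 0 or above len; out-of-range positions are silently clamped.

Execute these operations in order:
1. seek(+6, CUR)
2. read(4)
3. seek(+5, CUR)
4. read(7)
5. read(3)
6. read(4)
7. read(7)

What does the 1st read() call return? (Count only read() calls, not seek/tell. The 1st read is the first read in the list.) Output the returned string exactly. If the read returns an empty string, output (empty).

Answer: WG42

Derivation:
After 1 (seek(+6, CUR)): offset=6
After 2 (read(4)): returned 'WG42', offset=10
After 3 (seek(+5, CUR)): offset=15
After 4 (read(7)): returned '70', offset=17
After 5 (read(3)): returned '', offset=17
After 6 (read(4)): returned '', offset=17
After 7 (read(7)): returned '', offset=17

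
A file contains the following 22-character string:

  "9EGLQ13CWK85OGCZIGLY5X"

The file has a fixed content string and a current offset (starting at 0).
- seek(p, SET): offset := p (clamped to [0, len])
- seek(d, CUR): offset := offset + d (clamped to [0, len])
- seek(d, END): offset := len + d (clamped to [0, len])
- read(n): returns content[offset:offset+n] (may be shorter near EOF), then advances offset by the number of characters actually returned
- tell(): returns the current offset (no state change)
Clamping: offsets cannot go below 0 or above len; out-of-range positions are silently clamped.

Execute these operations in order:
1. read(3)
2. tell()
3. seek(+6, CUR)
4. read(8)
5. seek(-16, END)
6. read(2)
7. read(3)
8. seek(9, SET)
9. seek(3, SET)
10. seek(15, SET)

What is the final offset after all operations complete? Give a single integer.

Answer: 15

Derivation:
After 1 (read(3)): returned '9EG', offset=3
After 2 (tell()): offset=3
After 3 (seek(+6, CUR)): offset=9
After 4 (read(8)): returned 'K85OGCZI', offset=17
After 5 (seek(-16, END)): offset=6
After 6 (read(2)): returned '3C', offset=8
After 7 (read(3)): returned 'WK8', offset=11
After 8 (seek(9, SET)): offset=9
After 9 (seek(3, SET)): offset=3
After 10 (seek(15, SET)): offset=15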